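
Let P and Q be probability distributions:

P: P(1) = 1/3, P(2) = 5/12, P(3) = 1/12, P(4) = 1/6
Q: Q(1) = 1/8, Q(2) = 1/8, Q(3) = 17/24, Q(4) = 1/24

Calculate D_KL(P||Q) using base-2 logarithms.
1.2715 bits

D_KL(P||Q) = Σ P(x) log₂(P(x)/Q(x))

Computing term by term:
  P(1)·log₂(P(1)/Q(1)) = (1/3)·log₂((1/3)/(1/8)) = 0.47168
  P(2)·log₂(P(2)/Q(2)) = (5/12)·log₂((5/12)/(1/8)) = 0.72374
  P(3)·log₂(P(3)/Q(3)) = (1/12)·log₂((1/12)/(17/24)) = -0.25729
  P(4)·log₂(P(4)/Q(4)) = (1/6)·log₂((1/6)/(1/24)) = 0.33333

D_KL(P||Q) = 0.47168 + 0.72374 - 0.25729 + 0.33333 = 1.27146 ≈ 1.2715 bits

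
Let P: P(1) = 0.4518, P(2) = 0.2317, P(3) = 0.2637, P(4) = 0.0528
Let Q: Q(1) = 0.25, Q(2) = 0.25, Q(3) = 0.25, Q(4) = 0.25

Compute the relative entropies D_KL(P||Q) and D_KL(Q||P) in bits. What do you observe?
D_KL(P||Q) = 0.2622 bits, D_KL(Q||P) = 0.3556 bits. The two directions give different values (D_KL(Q||P) exceeds D_KL(P||Q) by 0.0934 bits): KL divergence is asymmetric.

D_KL(P||Q) = Σ P(x) log₂(P(x)/Q(x))

Computing term by term:
  P(1)·log₂(P(1)/Q(1)) = 0.4518·log₂(0.4518/0.25) = 0.38573
  P(2)·log₂(P(2)/Q(2)) = 0.2317·log₂(0.2317/0.25) = -0.02541
  P(3)·log₂(P(3)/Q(3)) = 0.2637·log₂(0.2637/0.25) = 0.02030
  P(4)·log₂(P(4)/Q(4)) = 0.0528·log₂(0.0528/0.25) = -0.11845

D_KL(P||Q) = 0.38573 - 0.02541 + 0.02030 - 0.11845 = 0.26217 ≈ 0.2622 bits

D_KL(Q||P) = Σ Q(x) log₂(Q(x)/P(x))

Computing term by term:
  Q(1)·log₂(Q(1)/P(1)) = 0.25·log₂(0.25/0.4518) = -0.21344
  Q(2)·log₂(Q(2)/P(2)) = 0.25·log₂(0.25/0.2317) = 0.02742
  Q(3)·log₂(Q(3)/P(3)) = 0.25·log₂(0.25/0.2637) = -0.01924
  Q(4)·log₂(Q(4)/P(4)) = 0.25·log₂(0.25/0.0528) = 0.56083

D_KL(Q||P) = -0.21344 + 0.02742 - 0.01924 + 0.56083 = 0.35557 ≈ 0.3556 bits

These are NOT equal (difference: 0.0934 bits). KL divergence is asymmetric: D_KL(P||Q) ≠ D_KL(Q||P) in general.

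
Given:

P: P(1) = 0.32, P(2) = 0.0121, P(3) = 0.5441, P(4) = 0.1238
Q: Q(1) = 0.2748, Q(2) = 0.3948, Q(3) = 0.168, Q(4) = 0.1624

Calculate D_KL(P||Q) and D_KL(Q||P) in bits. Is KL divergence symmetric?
D_KL(P||Q) = 0.8835 bits, D_KL(Q||P) = 1.7035 bits. No, KL divergence is not symmetric.

D_KL(P||Q) = Σ P(x) log₂(P(x)/Q(x))

Computing term by term:
  P(1)·log₂(P(1)/Q(1)) = 0.32·log₂(0.32/0.2748) = 0.07030
  P(2)·log₂(P(2)/Q(2)) = 0.0121·log₂(0.0121/0.3948) = -0.06084
  P(3)·log₂(P(3)/Q(3)) = 0.5441·log₂(0.5441/0.168) = 0.92247
  P(4)·log₂(P(4)/Q(4)) = 0.1238·log₂(0.1238/0.1624) = -0.04847

D_KL(P||Q) = 0.07030 - 0.06084 + 0.92247 - 0.04847 = 0.88346 ≈ 0.8835 bits

D_KL(Q||P) = Σ Q(x) log₂(Q(x)/P(x))

Computing term by term:
  Q(1)·log₂(Q(1)/P(1)) = 0.2748·log₂(0.2748/0.32) = -0.06037
  Q(2)·log₂(Q(2)/P(2)) = 0.3948·log₂(0.3948/0.0121) = 1.98507
  Q(3)·log₂(Q(3)/P(3)) = 0.168·log₂(0.168/0.5441) = -0.28483
  Q(4)·log₂(Q(4)/P(4)) = 0.1624·log₂(0.1624/0.1238) = 0.06359

D_KL(Q||P) = -0.06037 + 1.98507 - 0.28483 + 0.06359 = 1.70346 ≈ 1.7035 bits

These are NOT equal (difference: 0.8200 bits). KL divergence is asymmetric: D_KL(P||Q) ≠ D_KL(Q||P) in general.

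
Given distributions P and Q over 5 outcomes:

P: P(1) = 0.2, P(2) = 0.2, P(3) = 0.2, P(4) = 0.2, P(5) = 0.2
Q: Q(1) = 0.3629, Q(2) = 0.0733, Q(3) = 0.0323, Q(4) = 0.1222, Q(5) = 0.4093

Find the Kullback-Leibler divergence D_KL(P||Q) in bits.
0.5793 bits

D_KL(P||Q) = Σ P(x) log₂(P(x)/Q(x))

Computing term by term:
  P(1)·log₂(P(1)/Q(1)) = 0.2·log₂(0.2/0.3629) = -0.17191
  P(2)·log₂(P(2)/Q(2)) = 0.2·log₂(0.2/0.0733) = 0.28962
  P(3)·log₂(P(3)/Q(3)) = 0.2·log₂(0.2/0.0323) = 0.52608
  P(4)·log₂(P(4)/Q(4)) = 0.2·log₂(0.2/0.1222) = 0.14215
  P(5)·log₂(P(5)/Q(5)) = 0.2·log₂(0.2/0.4093) = -0.20663

D_KL(P||Q) = -0.17191 + 0.28962 + 0.52608 + 0.14215 - 0.20663 = 0.57931 ≈ 0.5793 bits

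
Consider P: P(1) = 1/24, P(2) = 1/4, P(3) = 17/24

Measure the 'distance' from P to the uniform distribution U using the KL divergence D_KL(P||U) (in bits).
0.5415 bits

U(i) = 1/3 for all i

D_KL(P||U) = Σ P(x) log₂(P(x) / (1/3))
           = Σ P(x) log₂(P(x)) + log₂(3)
           = log₂(3) - H(P)

H(P) = -Σ P(x) log₂(P(x)):
  -P(1)·log₂(P(1)) = -(1/24)·log₂(1/24) = 0.19104
  -P(2)·log₂(P(2)) = -(1/4)·log₂(1/4) = 0.50000
  -P(3)·log₂(P(3)) = -(17/24)·log₂(17/24) = 0.35240
H(P) = 0.19104 + 0.50000 + 0.35240 = 1.04344 bits

log₂(3) = 1.58496 bits

D_KL(P||U) = 1.58496 - 1.04344 = 0.54152 ≈ 0.5415 bits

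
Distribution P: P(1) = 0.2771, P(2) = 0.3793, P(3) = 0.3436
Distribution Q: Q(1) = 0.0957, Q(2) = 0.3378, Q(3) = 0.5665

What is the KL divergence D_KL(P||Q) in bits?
0.2406 bits

D_KL(P||Q) = Σ P(x) log₂(P(x)/Q(x))

Computing term by term:
  P(1)·log₂(P(1)/Q(1)) = 0.2771·log₂(0.2771/0.0957) = 0.42502
  P(2)·log₂(P(2)/Q(2)) = 0.3793·log₂(0.3793/0.3378) = 0.06341
  P(3)·log₂(P(3)/Q(3)) = 0.3436·log₂(0.3436/0.5665) = -0.24785

D_KL(P||Q) = 0.42502 + 0.06341 - 0.24785 = 0.24058 ≈ 0.2406 bits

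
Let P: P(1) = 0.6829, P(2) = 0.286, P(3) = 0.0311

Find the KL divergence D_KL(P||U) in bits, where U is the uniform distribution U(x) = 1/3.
0.5370 bits

U(i) = 1/3 for all i

D_KL(P||U) = Σ P(x) log₂(P(x) / (1/3))
           = Σ P(x) log₂(P(x)) + log₂(3)
           = log₂(3) - H(P)

H(P) = -Σ P(x) log₂(P(x)):
  -P(1)·log₂(P(1)) = -(0.6829)·log₂(0.6829) = 0.37577
  -P(2)·log₂(P(2)) = -(0.286)·log₂(0.286) = 0.51649
  -P(3)·log₂(P(3)) = -(0.0311)·log₂(0.0311) = 0.15572
H(P) = 0.37577 + 0.51649 + 0.15572 = 1.04798 bits

log₂(3) = 1.58496 bits

D_KL(P||U) = 1.58496 - 1.04798 = 0.53698 ≈ 0.5370 bits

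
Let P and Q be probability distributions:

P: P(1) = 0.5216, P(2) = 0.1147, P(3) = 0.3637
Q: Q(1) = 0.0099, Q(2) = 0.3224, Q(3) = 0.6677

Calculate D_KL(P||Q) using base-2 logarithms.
2.4934 bits

D_KL(P||Q) = Σ P(x) log₂(P(x)/Q(x))

Computing term by term:
  P(1)·log₂(P(1)/Q(1)) = 0.5216·log₂(0.5216/0.0099) = 2.98322
  P(2)·log₂(P(2)/Q(2)) = 0.1147·log₂(0.1147/0.3224) = -0.17102
  P(3)·log₂(P(3)/Q(3)) = 0.3637·log₂(0.3637/0.6677) = -0.31877

D_KL(P||Q) = 2.98322 - 0.17102 - 0.31877 = 2.49343 ≈ 2.4934 bits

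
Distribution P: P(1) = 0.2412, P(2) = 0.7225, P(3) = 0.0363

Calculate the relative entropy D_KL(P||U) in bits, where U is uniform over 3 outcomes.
0.5776 bits

U(i) = 1/3 for all i

D_KL(P||U) = Σ P(x) log₂(P(x) / (1/3))
           = Σ P(x) log₂(P(x)) + log₂(3)
           = log₂(3) - H(P)

H(P) = -Σ P(x) log₂(P(x)):
  -P(1)·log₂(P(1)) = -(0.2412)·log₂(0.2412) = 0.49487
  -P(2)·log₂(P(2)) = -(0.7225)·log₂(0.7225) = 0.33880
  -P(3)·log₂(P(3)) = -(0.0363)·log₂(0.0363) = 0.17366
H(P) = 0.49487 + 0.33880 + 0.17366 = 1.00733 bits

log₂(3) = 1.58496 bits

D_KL(P||U) = 1.58496 - 1.00733 = 0.57763 ≈ 0.5776 bits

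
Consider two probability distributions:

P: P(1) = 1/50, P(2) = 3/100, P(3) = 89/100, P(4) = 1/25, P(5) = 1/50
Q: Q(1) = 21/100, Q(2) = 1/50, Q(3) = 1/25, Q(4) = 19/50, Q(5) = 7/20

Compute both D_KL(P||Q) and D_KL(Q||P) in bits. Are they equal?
D_KL(P||Q) = 3.7206 bits, D_KL(Q||P) = 3.2011 bits. No, they are not equal.

D_KL(P||Q) = Σ P(x) log₂(P(x)/Q(x))

Computing term by term:
  P(1)·log₂(P(1)/Q(1)) = (1/50)·log₂((1/50)/(21/100)) = -0.06785
  P(2)·log₂(P(2)/Q(2)) = (3/100)·log₂((3/100)/(1/50)) = 0.01755
  P(3)·log₂(P(3)/Q(3)) = (89/100)·log₂((89/100)/(1/25)) = 3.98340
  P(4)·log₂(P(4)/Q(4)) = (1/25)·log₂((1/25)/(19/50)) = -0.12992
  P(5)·log₂(P(5)/Q(5)) = (1/50)·log₂((1/50)/(7/20)) = -0.08259

D_KL(P||Q) = -0.06785 + 0.01755 + 3.98340 - 0.12992 - 0.08259 = 3.72059 ≈ 3.7206 bits

D_KL(Q||P) = Σ Q(x) log₂(Q(x)/P(x))

Computing term by term:
  Q(1)·log₂(Q(1)/P(1)) = (21/100)·log₂((21/100)/(1/50)) = 0.71239
  Q(2)·log₂(Q(2)/P(2)) = (1/50)·log₂((1/50)/(3/100)) = -0.01170
  Q(3)·log₂(Q(3)/P(3)) = (1/25)·log₂((1/25)/(89/100)) = -0.17903
  Q(4)·log₂(Q(4)/P(4)) = (19/50)·log₂((19/50)/(1/25)) = 1.23421
  Q(5)·log₂(Q(5)/P(5)) = (7/20)·log₂((7/20)/(1/50)) = 1.44525

D_KL(Q||P) = 0.71239 - 0.01170 - 0.17903 + 1.23421 + 1.44525 = 3.20112 ≈ 3.2011 bits

These are NOT equal (difference: 0.5195 bits). KL divergence is asymmetric: D_KL(P||Q) ≠ D_KL(Q||P) in general.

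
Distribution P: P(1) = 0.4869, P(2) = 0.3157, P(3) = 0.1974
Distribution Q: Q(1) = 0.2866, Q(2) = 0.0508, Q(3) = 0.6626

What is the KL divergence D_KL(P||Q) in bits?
0.8595 bits

D_KL(P||Q) = Σ P(x) log₂(P(x)/Q(x))

Computing term by term:
  P(1)·log₂(P(1)/Q(1)) = 0.4869·log₂(0.4869/0.2866) = 0.37228
  P(2)·log₂(P(2)/Q(2)) = 0.3157·log₂(0.3157/0.0508) = 0.83208
  P(3)·log₂(P(3)/Q(3)) = 0.1974·log₂(0.1974/0.6626) = -0.34486

D_KL(P||Q) = 0.37228 + 0.83208 - 0.34486 = 0.85950 ≈ 0.8595 bits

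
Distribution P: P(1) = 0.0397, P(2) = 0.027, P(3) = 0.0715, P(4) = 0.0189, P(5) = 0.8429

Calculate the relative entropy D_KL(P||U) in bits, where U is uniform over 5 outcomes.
1.4083 bits

U(i) = 1/5 for all i

D_KL(P||U) = Σ P(x) log₂(P(x) / (1/5))
           = Σ P(x) log₂(P(x)) + log₂(5)
           = log₂(5) - H(P)

H(P) = -Σ P(x) log₂(P(x)):
  -P(1)·log₂(P(1)) = -(0.0397)·log₂(0.0397) = 0.18479
  -P(2)·log₂(P(2)) = -(0.027)·log₂(0.027) = 0.14069
  -P(3)·log₂(P(3)) = -(0.0715)·log₂(0.0715) = 0.27212
  -P(4)·log₂(P(4)) = -(0.0189)·log₂(0.0189) = 0.10821
  -P(5)·log₂(P(5)) = -(0.8429)·log₂(0.8429) = 0.20783
H(P) = 0.18479 + 0.14069 + 0.27212 + 0.10821 + 0.20783 = 0.91364 bits

log₂(5) = 2.32193 bits

D_KL(P||U) = 2.32193 - 0.91364 = 1.40829 ≈ 1.4083 bits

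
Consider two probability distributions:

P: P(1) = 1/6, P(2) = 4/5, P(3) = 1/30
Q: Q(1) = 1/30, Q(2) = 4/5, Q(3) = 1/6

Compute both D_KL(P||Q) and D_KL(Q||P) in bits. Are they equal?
D_KL(P||Q) = 0.3096 bits, D_KL(Q||P) = 0.3096 bits. Yes, in this case they are equal (although KL divergence is not symmetric in general).

D_KL(P||Q) = Σ P(x) log₂(P(x)/Q(x))

Computing term by term:
  P(1)·log₂(P(1)/Q(1)) = (1/6)·log₂((1/6)/(1/30)) = 0.38699
  P(2)·log₂(P(2)/Q(2)) = (4/5)·log₂((4/5)/(4/5)) = 0.00000
  P(3)·log₂(P(3)/Q(3)) = (1/30)·log₂((1/30)/(1/6)) = -0.07740

D_KL(P||Q) = 0.38699 + 0.00000 - 0.07740 = 0.30959 ≈ 0.3096 bits

D_KL(Q||P) = Σ Q(x) log₂(Q(x)/P(x))

Computing term by term:
  Q(1)·log₂(Q(1)/P(1)) = (1/30)·log₂((1/30)/(1/6)) = -0.07740
  Q(2)·log₂(Q(2)/P(2)) = (4/5)·log₂((4/5)/(4/5)) = 0.00000
  Q(3)·log₂(Q(3)/P(3)) = (1/6)·log₂((1/6)/(1/30)) = 0.38699

D_KL(Q||P) = -0.07740 + 0.00000 + 0.38699 = 0.30959 ≈ 0.3096 bits

These ARE equal here. Q is P with outcomes relabeled (Q(1) = P(3), Q(3) = P(1)) by a relabeling that is its own inverse, so the two sums contain exactly the same terms in a different order. This is a special case — KL divergence is not symmetric in general: D_KL(P||Q) ≠ D_KL(Q||P) for most P, Q.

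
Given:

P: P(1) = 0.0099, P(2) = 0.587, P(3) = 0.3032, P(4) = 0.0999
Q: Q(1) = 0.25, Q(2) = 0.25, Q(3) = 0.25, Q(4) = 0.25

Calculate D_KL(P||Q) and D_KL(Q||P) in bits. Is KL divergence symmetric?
D_KL(P||Q) = 0.6289 bits, D_KL(Q||P) = 1.1180 bits. No, KL divergence is not symmetric.

D_KL(P||Q) = Σ P(x) log₂(P(x)/Q(x))

Computing term by term:
  P(1)·log₂(P(1)/Q(1)) = 0.0099·log₂(0.0099/0.25) = -0.04612
  P(2)·log₂(P(2)/Q(2)) = 0.587·log₂(0.587/0.25) = 0.72285
  P(3)·log₂(P(3)/Q(3)) = 0.3032·log₂(0.3032/0.25) = 0.08439
  P(4)·log₂(P(4)/Q(4)) = 0.0999·log₂(0.0999/0.25) = -0.13220

D_KL(P||Q) = -0.04612 + 0.72285 + 0.08439 - 0.13220 = 0.62892 ≈ 0.6289 bits

D_KL(Q||P) = Σ Q(x) log₂(Q(x)/P(x))

Computing term by term:
  Q(1)·log₂(Q(1)/P(1)) = 0.25·log₂(0.25/0.0099) = 1.16459
  Q(2)·log₂(Q(2)/P(2)) = 0.25·log₂(0.25/0.587) = -0.30786
  Q(3)·log₂(Q(3)/P(3)) = 0.25·log₂(0.25/0.3032) = -0.06959
  Q(4)·log₂(Q(4)/P(4)) = 0.25·log₂(0.25/0.0999) = 0.33084

D_KL(Q||P) = 1.16459 - 0.30786 - 0.06959 + 0.33084 = 1.11798 ≈ 1.1180 bits

These are NOT equal (difference: 0.4891 bits). KL divergence is asymmetric: D_KL(P||Q) ≠ D_KL(Q||P) in general.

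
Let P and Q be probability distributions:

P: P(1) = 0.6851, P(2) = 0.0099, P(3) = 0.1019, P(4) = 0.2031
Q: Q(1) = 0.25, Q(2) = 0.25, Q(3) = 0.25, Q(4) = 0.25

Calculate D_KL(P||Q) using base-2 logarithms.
0.7575 bits

D_KL(P||Q) = Σ P(x) log₂(P(x)/Q(x))

Computing term by term:
  P(1)·log₂(P(1)/Q(1)) = 0.6851·log₂(0.6851/0.25) = 0.99640
  P(2)·log₂(P(2)/Q(2)) = 0.0099·log₂(0.0099/0.25) = -0.04612
  P(3)·log₂(P(3)/Q(3)) = 0.1019·log₂(0.1019/0.25) = -0.13194
  P(4)·log₂(P(4)/Q(4)) = 0.2031·log₂(0.2031/0.25) = -0.06088

D_KL(P||Q) = 0.99640 - 0.04612 - 0.13194 - 0.06088 = 0.75746 ≈ 0.7575 bits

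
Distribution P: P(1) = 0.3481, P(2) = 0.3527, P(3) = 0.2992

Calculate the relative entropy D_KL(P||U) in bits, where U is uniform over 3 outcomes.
0.0039 bits

U(i) = 1/3 for all i

D_KL(P||U) = Σ P(x) log₂(P(x) / (1/3))
           = Σ P(x) log₂(P(x)) + log₂(3)
           = log₂(3) - H(P)

H(P) = -Σ P(x) log₂(P(x)):
  -P(1)·log₂(P(1)) = -(0.3481)·log₂(0.3481) = 0.52996
  -P(2)·log₂(P(2)) = -(0.3527)·log₂(0.3527) = 0.53028
  -P(3)·log₂(P(3)) = -(0.2992)·log₂(0.2992) = 0.52085
H(P) = 0.52996 + 0.53028 + 0.52085 = 1.58109 bits

log₂(3) = 1.58496 bits

D_KL(P||U) = 1.58496 - 1.58109 = 0.00387 ≈ 0.0039 bits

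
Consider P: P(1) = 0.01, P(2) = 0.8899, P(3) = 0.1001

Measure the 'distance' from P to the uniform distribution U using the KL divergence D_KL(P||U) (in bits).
1.0364 bits

U(i) = 1/3 for all i

D_KL(P||U) = Σ P(x) log₂(P(x) / (1/3))
           = Σ P(x) log₂(P(x)) + log₂(3)
           = log₂(3) - H(P)

H(P) = -Σ P(x) log₂(P(x)):
  -P(1)·log₂(P(1)) = -(0.01)·log₂(0.01) = 0.06644
  -P(2)·log₂(P(2)) = -(0.8899)·log₂(0.8899) = 0.14976
  -P(3)·log₂(P(3)) = -(0.1001)·log₂(0.1001) = 0.33238
H(P) = 0.06644 + 0.14976 + 0.33238 = 0.54858 bits

log₂(3) = 1.58496 bits

D_KL(P||U) = 1.58496 - 0.54858 = 1.03638 ≈ 1.0364 bits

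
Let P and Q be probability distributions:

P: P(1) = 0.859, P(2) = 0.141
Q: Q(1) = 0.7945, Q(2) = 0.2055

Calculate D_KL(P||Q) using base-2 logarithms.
0.0201 bits

D_KL(P||Q) = Σ P(x) log₂(P(x)/Q(x))

Computing term by term:
  P(1)·log₂(P(1)/Q(1)) = 0.859·log₂(0.859/0.7945) = 0.09673
  P(2)·log₂(P(2)/Q(2)) = 0.141·log₂(0.141/0.2055) = -0.07663

D_KL(P||Q) = 0.09673 - 0.07663 = 0.02010 ≈ 0.0201 bits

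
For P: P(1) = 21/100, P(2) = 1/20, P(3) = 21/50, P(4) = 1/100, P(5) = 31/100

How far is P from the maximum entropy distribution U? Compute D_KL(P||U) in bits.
0.5171 bits

U(i) = 1/5 for all i

D_KL(P||U) = Σ P(x) log₂(P(x) / (1/5))
           = Σ P(x) log₂(P(x)) + log₂(5)
           = log₂(5) - H(P)

H(P) = -Σ P(x) log₂(P(x)):
  -P(1)·log₂(P(1)) = -(21/100)·log₂(21/100) = 0.47282
  -P(2)·log₂(P(2)) = -(1/20)·log₂(1/20) = 0.21610
  -P(3)·log₂(P(3)) = -(21/50)·log₂(21/50) = 0.52565
  -P(4)·log₂(P(4)) = -(1/100)·log₂(1/100) = 0.06644
  -P(5)·log₂(P(5)) = -(31/100)·log₂(31/100) = 0.52379
H(P) = 0.47282 + 0.21610 + 0.52565 + 0.06644 + 0.52379 = 1.80480 bits

log₂(5) = 2.32193 bits

D_KL(P||U) = 2.32193 - 1.80480 = 0.51713 ≈ 0.5171 bits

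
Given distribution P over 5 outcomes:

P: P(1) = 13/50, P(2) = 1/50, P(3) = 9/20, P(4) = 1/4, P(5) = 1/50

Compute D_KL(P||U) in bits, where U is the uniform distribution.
0.5725 bits

U(i) = 1/5 for all i

D_KL(P||U) = Σ P(x) log₂(P(x) / (1/5))
           = Σ P(x) log₂(P(x)) + log₂(5)
           = log₂(5) - H(P)

H(P) = -Σ P(x) log₂(P(x)):
  -P(1)·log₂(P(1)) = -(13/50)·log₂(13/50) = 0.50529
  -P(2)·log₂(P(2)) = -(1/50)·log₂(1/50) = 0.11288
  -P(3)·log₂(P(3)) = -(9/20)·log₂(9/20) = 0.51840
  -P(4)·log₂(P(4)) = -(1/4)·log₂(1/4) = 0.50000
  -P(5)·log₂(P(5)) = -(1/50)·log₂(1/50) = 0.11288
H(P) = 0.50529 + 0.11288 + 0.51840 + 0.50000 + 0.11288 = 1.74945 bits

log₂(5) = 2.32193 bits

D_KL(P||U) = 2.32193 - 1.74945 = 0.57248 ≈ 0.5725 bits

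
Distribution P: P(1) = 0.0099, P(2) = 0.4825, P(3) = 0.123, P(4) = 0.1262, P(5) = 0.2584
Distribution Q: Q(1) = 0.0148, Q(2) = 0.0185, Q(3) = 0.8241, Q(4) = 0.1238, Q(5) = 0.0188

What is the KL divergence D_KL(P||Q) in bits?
2.9073 bits

D_KL(P||Q) = Σ P(x) log₂(P(x)/Q(x))

Computing term by term:
  P(1)·log₂(P(1)/Q(1)) = 0.0099·log₂(0.0099/0.0148) = -0.00574
  P(2)·log₂(P(2)/Q(2)) = 0.4825·log₂(0.4825/0.0185) = 2.27013
  P(3)·log₂(P(3)/Q(3)) = 0.123·log₂(0.123/0.8241) = -0.33753
  P(4)·log₂(P(4)/Q(4)) = 0.1262·log₂(0.1262/0.1238) = 0.00350
  P(5)·log₂(P(5)/Q(5)) = 0.2584·log₂(0.2584/0.0188) = 0.97696

D_KL(P||Q) = -0.00574 + 2.27013 - 0.33753 + 0.00350 + 0.97696 = 2.90732 ≈ 2.9073 bits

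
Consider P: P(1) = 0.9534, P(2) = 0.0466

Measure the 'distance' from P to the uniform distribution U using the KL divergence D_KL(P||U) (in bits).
0.7282 bits

U(i) = 1/2 for all i

D_KL(P||U) = Σ P(x) log₂(P(x) / (1/2))
           = Σ P(x) log₂(P(x)) + log₂(2)
           = log₂(2) - H(P)

H(P) = -Σ P(x) log₂(P(x)):
  -P(1)·log₂(P(1)) = -(0.9534)·log₂(0.9534) = 0.06564
  -P(2)·log₂(P(2)) = -(0.0466)·log₂(0.0466) = 0.20614
H(P) = 0.06564 + 0.20614 = 0.27178 bits

log₂(2) = 1.00000 bits

D_KL(P||U) = 1.00000 - 0.27178 = 0.72822 ≈ 0.7282 bits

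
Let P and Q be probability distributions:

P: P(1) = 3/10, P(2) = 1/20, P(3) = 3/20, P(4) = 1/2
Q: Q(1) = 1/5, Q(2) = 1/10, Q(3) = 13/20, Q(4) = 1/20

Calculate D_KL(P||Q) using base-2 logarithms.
1.4691 bits

D_KL(P||Q) = Σ P(x) log₂(P(x)/Q(x))

Computing term by term:
  P(1)·log₂(P(1)/Q(1)) = (3/10)·log₂((3/10)/(1/5)) = 0.17549
  P(2)·log₂(P(2)/Q(2)) = (1/20)·log₂((1/20)/(1/10)) = -0.05000
  P(3)·log₂(P(3)/Q(3)) = (3/20)·log₂((3/20)/(13/20)) = -0.31732
  P(4)·log₂(P(4)/Q(4)) = (1/2)·log₂((1/2)/(1/20)) = 1.66096

D_KL(P||Q) = 0.17549 - 0.05000 - 0.31732 + 1.66096 = 1.46913 ≈ 1.4691 bits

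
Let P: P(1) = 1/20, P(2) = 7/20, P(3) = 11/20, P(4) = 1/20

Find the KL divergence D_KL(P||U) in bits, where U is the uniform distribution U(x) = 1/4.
0.5633 bits

U(i) = 1/4 for all i

D_KL(P||U) = Σ P(x) log₂(P(x) / (1/4))
           = Σ P(x) log₂(P(x)) + log₂(4)
           = log₂(4) - H(P)

H(P) = -Σ P(x) log₂(P(x)):
  -P(1)·log₂(P(1)) = -(1/20)·log₂(1/20) = 0.21610
  -P(2)·log₂(P(2)) = -(7/20)·log₂(7/20) = 0.53010
  -P(3)·log₂(P(3)) = -(11/20)·log₂(11/20) = 0.47437
  -P(4)·log₂(P(4)) = -(1/20)·log₂(1/20) = 0.21610
H(P) = 0.21610 + 0.53010 + 0.47437 + 0.21610 = 1.43667 bits

log₂(4) = 2.00000 bits

D_KL(P||U) = 2.00000 - 1.43667 = 0.56333 ≈ 0.5633 bits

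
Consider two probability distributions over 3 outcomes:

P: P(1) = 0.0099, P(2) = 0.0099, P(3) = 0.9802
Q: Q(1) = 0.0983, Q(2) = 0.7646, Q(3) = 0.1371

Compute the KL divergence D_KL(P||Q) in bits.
2.6868 bits

D_KL(P||Q) = Σ P(x) log₂(P(x)/Q(x))

Computing term by term:
  P(1)·log₂(P(1)/Q(1)) = 0.0099·log₂(0.0099/0.0983) = -0.03279
  P(2)·log₂(P(2)/Q(2)) = 0.0099·log₂(0.0099/0.7646) = -0.06208
  P(3)·log₂(P(3)/Q(3)) = 0.9802·log₂(0.9802/0.1371) = 2.78166

D_KL(P||Q) = -0.03279 - 0.06208 + 2.78166 = 2.68679 ≈ 2.6868 bits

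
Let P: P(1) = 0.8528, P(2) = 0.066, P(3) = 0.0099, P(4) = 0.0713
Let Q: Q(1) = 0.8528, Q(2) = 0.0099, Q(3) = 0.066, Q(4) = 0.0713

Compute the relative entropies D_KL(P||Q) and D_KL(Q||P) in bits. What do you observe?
D_KL(P||Q) = 0.1535 bits, D_KL(Q||P) = 0.1535 bits. The two directions give the same value here, because Q is a self-inverse relabeling of P; in general KL divergence is asymmetric.

D_KL(P||Q) = Σ P(x) log₂(P(x)/Q(x))

Computing term by term:
  P(1)·log₂(P(1)/Q(1)) = 0.8528·log₂(0.8528/0.8528) = 0.00000
  P(2)·log₂(P(2)/Q(2)) = 0.066·log₂(0.066/0.0099) = 0.18064
  P(3)·log₂(P(3)/Q(3)) = 0.0099·log₂(0.0099/0.066) = -0.02710
  P(4)·log₂(P(4)/Q(4)) = 0.0713·log₂(0.0713/0.0713) = 0.00000

D_KL(P||Q) = 0.00000 + 0.18064 - 0.02710 + 0.00000 = 0.15354 ≈ 0.1535 bits

D_KL(Q||P) = Σ Q(x) log₂(Q(x)/P(x))

Computing term by term:
  Q(1)·log₂(Q(1)/P(1)) = 0.8528·log₂(0.8528/0.8528) = 0.00000
  Q(2)·log₂(Q(2)/P(2)) = 0.0099·log₂(0.0099/0.066) = -0.02710
  Q(3)·log₂(Q(3)/P(3)) = 0.066·log₂(0.066/0.0099) = 0.18064
  Q(4)·log₂(Q(4)/P(4)) = 0.0713·log₂(0.0713/0.0713) = 0.00000

D_KL(Q||P) = 0.00000 - 0.02710 + 0.18064 + 0.00000 = 0.15354 ≈ 0.1535 bits

These ARE equal here. Q is P with outcomes relabeled (Q(2) = P(3), Q(3) = P(2)) by a relabeling that is its own inverse, so the two sums contain exactly the same terms in a different order. This is a special case — KL divergence is not symmetric in general: D_KL(P||Q) ≠ D_KL(Q||P) for most P, Q.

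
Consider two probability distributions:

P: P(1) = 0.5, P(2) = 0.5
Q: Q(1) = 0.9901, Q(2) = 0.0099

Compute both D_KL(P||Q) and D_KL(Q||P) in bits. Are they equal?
D_KL(P||Q) = 2.3364 bits, D_KL(Q||P) = 0.9199 bits. No, they are not equal.

D_KL(P||Q) = Σ P(x) log₂(P(x)/Q(x))

Computing term by term:
  P(1)·log₂(P(1)/Q(1)) = 0.5·log₂(0.5/0.9901) = -0.49282
  P(2)·log₂(P(2)/Q(2)) = 0.5·log₂(0.5/0.0099) = 2.82918

D_KL(P||Q) = -0.49282 + 2.82918 = 2.33636 ≈ 2.3364 bits

D_KL(Q||P) = Σ Q(x) log₂(Q(x)/P(x))

Computing term by term:
  Q(1)·log₂(Q(1)/P(1)) = 0.9901·log₂(0.9901/0.5) = 0.97589
  Q(2)·log₂(Q(2)/P(2)) = 0.0099·log₂(0.0099/0.5) = -0.05602

D_KL(Q||P) = 0.97589 - 0.05602 = 0.91987 ≈ 0.9199 bits

These are NOT equal (difference: 1.4165 bits). KL divergence is asymmetric: D_KL(P||Q) ≠ D_KL(Q||P) in general.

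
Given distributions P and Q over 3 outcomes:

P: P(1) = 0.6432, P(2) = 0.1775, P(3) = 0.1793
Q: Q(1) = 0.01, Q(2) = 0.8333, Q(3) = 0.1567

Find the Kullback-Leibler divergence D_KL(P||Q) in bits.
3.5027 bits

D_KL(P||Q) = Σ P(x) log₂(P(x)/Q(x))

Computing term by term:
  P(1)·log₂(P(1)/Q(1)) = 0.6432·log₂(0.6432/0.01) = 3.86383
  P(2)·log₂(P(2)/Q(2)) = 0.1775·log₂(0.1775/0.8333) = -0.39601
  P(3)·log₂(P(3)/Q(3)) = 0.1793·log₂(0.1793/0.1567) = 0.03485

D_KL(P||Q) = 3.86383 - 0.39601 + 0.03485 = 3.50267 ≈ 3.5027 bits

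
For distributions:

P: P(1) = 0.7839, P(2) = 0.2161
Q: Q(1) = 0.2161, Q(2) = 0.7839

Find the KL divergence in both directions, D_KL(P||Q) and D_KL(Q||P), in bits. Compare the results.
D_KL(P||Q) = 1.0555 bits, D_KL(Q||P) = 1.0555 bits. The two directions give exactly the same value for this pair.

D_KL(P||Q) = Σ P(x) log₂(P(x)/Q(x))

Computing term by term:
  P(1)·log₂(P(1)/Q(1)) = 0.7839·log₂(0.7839/0.2161) = 1.45725
  P(2)·log₂(P(2)/Q(2)) = 0.2161·log₂(0.2161/0.7839) = -0.40172

D_KL(P||Q) = 1.45725 - 0.40172 = 1.05553 ≈ 1.0555 bits

D_KL(Q||P) = Σ Q(x) log₂(Q(x)/P(x))

Computing term by term:
  Q(1)·log₂(Q(1)/P(1)) = 0.2161·log₂(0.2161/0.7839) = -0.40172
  Q(2)·log₂(Q(2)/P(2)) = 0.7839·log₂(0.7839/0.2161) = 1.45725

D_KL(Q||P) = -0.40172 + 1.45725 = 1.05553 ≈ 1.0555 bits

These ARE equal here. Q is P with outcomes relabeled (Q(1) = P(2), Q(2) = P(1)) by a relabeling that is its own inverse, so the two sums contain exactly the same terms in a different order. This is a special case — KL divergence is not symmetric in general: D_KL(P||Q) ≠ D_KL(Q||P) for most P, Q.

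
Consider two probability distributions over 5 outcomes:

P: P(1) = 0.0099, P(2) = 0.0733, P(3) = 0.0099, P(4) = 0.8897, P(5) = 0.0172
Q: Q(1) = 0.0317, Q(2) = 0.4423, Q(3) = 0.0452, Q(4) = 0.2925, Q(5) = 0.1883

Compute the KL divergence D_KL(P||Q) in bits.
1.1401 bits

D_KL(P||Q) = Σ P(x) log₂(P(x)/Q(x))

Computing term by term:
  P(1)·log₂(P(1)/Q(1)) = 0.0099·log₂(0.0099/0.0317) = -0.01662
  P(2)·log₂(P(2)/Q(2)) = 0.0733·log₂(0.0733/0.4423) = -0.19008
  P(3)·log₂(P(3)/Q(3)) = 0.0099·log₂(0.0099/0.0452) = -0.02169
  P(4)·log₂(P(4)/Q(4)) = 0.8897·log₂(0.8897/0.2925) = 1.42786
  P(5)·log₂(P(5)/Q(5)) = 0.0172·log₂(0.0172/0.1883) = -0.05938

D_KL(P||Q) = -0.01662 - 0.19008 - 0.02169 + 1.42786 - 0.05938 = 1.14009 ≈ 1.1401 bits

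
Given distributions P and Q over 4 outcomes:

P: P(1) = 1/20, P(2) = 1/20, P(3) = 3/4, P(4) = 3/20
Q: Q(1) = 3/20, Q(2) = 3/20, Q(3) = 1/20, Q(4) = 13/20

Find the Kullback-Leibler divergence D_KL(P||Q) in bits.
2.4544 bits

D_KL(P||Q) = Σ P(x) log₂(P(x)/Q(x))

Computing term by term:
  P(1)·log₂(P(1)/Q(1)) = (1/20)·log₂((1/20)/(3/20)) = -0.07925
  P(2)·log₂(P(2)/Q(2)) = (1/20)·log₂((1/20)/(3/20)) = -0.07925
  P(3)·log₂(P(3)/Q(3)) = (3/4)·log₂((3/4)/(1/20)) = 2.93017
  P(4)·log₂(P(4)/Q(4)) = (3/20)·log₂((3/20)/(13/20)) = -0.31732

D_KL(P||Q) = -0.07925 - 0.07925 + 2.93017 - 0.31732 = 2.45435 ≈ 2.4544 bits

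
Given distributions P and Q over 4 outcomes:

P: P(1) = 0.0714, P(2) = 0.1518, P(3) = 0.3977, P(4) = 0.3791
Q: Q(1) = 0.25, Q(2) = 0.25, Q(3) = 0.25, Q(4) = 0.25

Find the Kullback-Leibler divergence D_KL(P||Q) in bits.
0.2557 bits

D_KL(P||Q) = Σ P(x) log₂(P(x)/Q(x))

Computing term by term:
  P(1)·log₂(P(1)/Q(1)) = 0.0714·log₂(0.0714/0.25) = -0.12909
  P(2)·log₂(P(2)/Q(2)) = 0.1518·log₂(0.1518/0.25) = -0.10926
  P(3)·log₂(P(3)/Q(3)) = 0.3977·log₂(0.3977/0.25) = 0.26636
  P(4)·log₂(P(4)/Q(4)) = 0.3791·log₂(0.3791/0.25) = 0.22771

D_KL(P||Q) = -0.12909 - 0.10926 + 0.26636 + 0.22771 = 0.25572 ≈ 0.2557 bits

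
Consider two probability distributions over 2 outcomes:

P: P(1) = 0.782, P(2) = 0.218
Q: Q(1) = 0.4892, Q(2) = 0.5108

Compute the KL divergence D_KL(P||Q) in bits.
0.2614 bits

D_KL(P||Q) = Σ P(x) log₂(P(x)/Q(x))

Computing term by term:
  P(1)·log₂(P(1)/Q(1)) = 0.782·log₂(0.782/0.4892) = 0.52921
  P(2)·log₂(P(2)/Q(2)) = 0.218·log₂(0.218/0.5108) = -0.26780

D_KL(P||Q) = 0.52921 - 0.26780 = 0.26141 ≈ 0.2614 bits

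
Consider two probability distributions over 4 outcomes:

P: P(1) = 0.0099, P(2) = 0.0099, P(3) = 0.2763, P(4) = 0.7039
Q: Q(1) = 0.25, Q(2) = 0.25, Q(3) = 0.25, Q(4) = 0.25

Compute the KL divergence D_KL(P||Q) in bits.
0.9989 bits

D_KL(P||Q) = Σ P(x) log₂(P(x)/Q(x))

Computing term by term:
  P(1)·log₂(P(1)/Q(1)) = 0.0099·log₂(0.0099/0.25) = -0.04612
  P(2)·log₂(P(2)/Q(2)) = 0.0099·log₂(0.0099/0.25) = -0.04612
  P(3)·log₂(P(3)/Q(3)) = 0.2763·log₂(0.2763/0.25) = 0.03987
  P(4)·log₂(P(4)/Q(4)) = 0.7039·log₂(0.7039/0.25) = 1.05123

D_KL(P||Q) = -0.04612 - 0.04612 + 0.03987 + 1.05123 = 0.99886 ≈ 0.9989 bits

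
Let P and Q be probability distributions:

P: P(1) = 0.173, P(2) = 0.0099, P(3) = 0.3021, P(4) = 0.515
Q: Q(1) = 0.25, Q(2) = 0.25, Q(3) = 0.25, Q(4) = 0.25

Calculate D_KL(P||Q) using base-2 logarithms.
0.4815 bits

D_KL(P||Q) = Σ P(x) log₂(P(x)/Q(x))

Computing term by term:
  P(1)·log₂(P(1)/Q(1)) = 0.173·log₂(0.173/0.25) = -0.09189
  P(2)·log₂(P(2)/Q(2)) = 0.0099·log₂(0.0099/0.25) = -0.04612
  P(3)·log₂(P(3)/Q(3)) = 0.3021·log₂(0.3021/0.25) = 0.08250
  P(4)·log₂(P(4)/Q(4)) = 0.515·log₂(0.515/0.25) = 0.53696

D_KL(P||Q) = -0.09189 - 0.04612 + 0.08250 + 0.53696 = 0.48145 ≈ 0.4815 bits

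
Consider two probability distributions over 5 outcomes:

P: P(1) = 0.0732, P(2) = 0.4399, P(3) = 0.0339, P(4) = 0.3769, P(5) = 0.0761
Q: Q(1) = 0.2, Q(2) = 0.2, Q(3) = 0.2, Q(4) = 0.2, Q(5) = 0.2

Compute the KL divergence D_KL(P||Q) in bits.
0.5458 bits

D_KL(P||Q) = Σ P(x) log₂(P(x)/Q(x))

Computing term by term:
  P(1)·log₂(P(1)/Q(1)) = 0.0732·log₂(0.0732/0.2) = -0.10615
  P(2)·log₂(P(2)/Q(2)) = 0.4399·log₂(0.4399/0.2) = 0.50024
  P(3)·log₂(P(3)/Q(3)) = 0.0339·log₂(0.0339/0.2) = -0.08681
  P(4)·log₂(P(4)/Q(4)) = 0.3769·log₂(0.3769/0.2) = 0.34456
  P(5)·log₂(P(5)/Q(5)) = 0.0761·log₂(0.0761/0.2) = -0.10609

D_KL(P||Q) = -0.10615 + 0.50024 - 0.08681 + 0.34456 - 0.10609 = 0.54575 ≈ 0.5458 bits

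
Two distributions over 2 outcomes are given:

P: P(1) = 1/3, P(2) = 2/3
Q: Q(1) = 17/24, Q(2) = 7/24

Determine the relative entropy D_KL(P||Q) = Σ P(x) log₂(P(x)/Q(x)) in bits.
0.4326 bits

D_KL(P||Q) = Σ P(x) log₂(P(x)/Q(x))

Computing term by term:
  P(1)·log₂(P(1)/Q(1)) = (1/3)·log₂((1/3)/(17/24)) = -0.36249
  P(2)·log₂(P(2)/Q(2)) = (2/3)·log₂((2/3)/(7/24)) = 0.79510

D_KL(P||Q) = -0.36249 + 0.79510 = 0.43261 ≈ 0.4326 bits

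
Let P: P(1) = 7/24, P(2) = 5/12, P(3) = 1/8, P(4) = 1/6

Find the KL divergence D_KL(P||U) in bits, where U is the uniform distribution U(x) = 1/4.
0.1494 bits

U(i) = 1/4 for all i

D_KL(P||U) = Σ P(x) log₂(P(x) / (1/4))
           = Σ P(x) log₂(P(x)) + log₂(4)
           = log₂(4) - H(P)

H(P) = -Σ P(x) log₂(P(x)):
  -P(1)·log₂(P(1)) = -(7/24)·log₂(7/24) = 0.51847
  -P(2)·log₂(P(2)) = -(5/12)·log₂(5/12) = 0.52626
  -P(3)·log₂(P(3)) = -(1/8)·log₂(1/8) = 0.37500
  -P(4)·log₂(P(4)) = -(1/6)·log₂(1/6) = 0.43083
H(P) = 0.51847 + 0.52626 + 0.37500 + 0.43083 = 1.85056 bits

log₂(4) = 2.00000 bits

D_KL(P||U) = 2.00000 - 1.85056 = 0.14944 ≈ 0.1494 bits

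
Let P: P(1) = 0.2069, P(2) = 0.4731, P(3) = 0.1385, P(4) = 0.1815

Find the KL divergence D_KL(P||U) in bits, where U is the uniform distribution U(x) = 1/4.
0.1770 bits

U(i) = 1/4 for all i

D_KL(P||U) = Σ P(x) log₂(P(x) / (1/4))
           = Σ P(x) log₂(P(x)) + log₂(4)
           = log₂(4) - H(P)

H(P) = -Σ P(x) log₂(P(x)):
  -P(1)·log₂(P(1)) = -(0.2069)·log₂(0.2069) = 0.47028
  -P(2)·log₂(P(2)) = -(0.4731)·log₂(0.4731) = 0.51085
  -P(3)·log₂(P(3)) = -(0.1385)·log₂(0.1385) = 0.39501
  -P(4)·log₂(P(4)) = -(0.1815)·log₂(0.1815) = 0.44685
H(P) = 0.47028 + 0.51085 + 0.39501 + 0.44685 = 1.82299 bits

log₂(4) = 2.00000 bits

D_KL(P||U) = 2.00000 - 1.82299 = 0.17701 ≈ 0.1770 bits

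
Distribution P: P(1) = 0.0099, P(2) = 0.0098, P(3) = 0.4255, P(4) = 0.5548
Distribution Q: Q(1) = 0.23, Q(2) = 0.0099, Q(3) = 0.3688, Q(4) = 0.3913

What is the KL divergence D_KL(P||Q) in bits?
0.3222 bits

D_KL(P||Q) = Σ P(x) log₂(P(x)/Q(x))

Computing term by term:
  P(1)·log₂(P(1)/Q(1)) = 0.0099·log₂(0.0099/0.23) = -0.04493
  P(2)·log₂(P(2)/Q(2)) = 0.0098·log₂(0.0098/0.0099) = -0.00014
  P(3)·log₂(P(3)/Q(3)) = 0.4255·log₂(0.4255/0.3688) = 0.08779
  P(4)·log₂(P(4)/Q(4)) = 0.5548·log₂(0.5548/0.3913) = 0.27945

D_KL(P||Q) = -0.04493 - 0.00014 + 0.08779 + 0.27945 = 0.32217 ≈ 0.3222 bits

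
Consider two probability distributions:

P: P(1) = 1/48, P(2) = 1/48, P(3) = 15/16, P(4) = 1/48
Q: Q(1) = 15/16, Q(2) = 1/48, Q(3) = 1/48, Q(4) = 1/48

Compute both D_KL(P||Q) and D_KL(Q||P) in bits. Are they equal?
D_KL(P||Q) = 5.0342 bits, D_KL(Q||P) = 5.0342 bits. Yes, in this case they are equal (although KL divergence is not symmetric in general).

D_KL(P||Q) = Σ P(x) log₂(P(x)/Q(x))

Computing term by term:
  P(1)·log₂(P(1)/Q(1)) = (1/48)·log₂((1/48)/(15/16)) = -0.11441
  P(2)·log₂(P(2)/Q(2)) = (1/48)·log₂((1/48)/(1/48)) = 0.00000
  P(3)·log₂(P(3)/Q(3)) = (15/16)·log₂((15/16)/(1/48)) = 5.14861
  P(4)·log₂(P(4)/Q(4)) = (1/48)·log₂((1/48)/(1/48)) = 0.00000

D_KL(P||Q) = -0.11441 + 0.00000 + 5.14861 + 0.00000 = 5.03420 ≈ 5.0342 bits

D_KL(Q||P) = Σ Q(x) log₂(Q(x)/P(x))

Computing term by term:
  Q(1)·log₂(Q(1)/P(1)) = (15/16)·log₂((15/16)/(1/48)) = 5.14861
  Q(2)·log₂(Q(2)/P(2)) = (1/48)·log₂((1/48)/(1/48)) = 0.00000
  Q(3)·log₂(Q(3)/P(3)) = (1/48)·log₂((1/48)/(15/16)) = -0.11441
  Q(4)·log₂(Q(4)/P(4)) = (1/48)·log₂((1/48)/(1/48)) = 0.00000

D_KL(Q||P) = 5.14861 + 0.00000 - 0.11441 + 0.00000 = 5.03420 ≈ 5.0342 bits

These ARE equal here. Q is P with outcomes relabeled (Q(1) = P(3), Q(3) = P(1)) by a relabeling that is its own inverse, so the two sums contain exactly the same terms in a different order. This is a special case — KL divergence is not symmetric in general: D_KL(P||Q) ≠ D_KL(Q||P) for most P, Q.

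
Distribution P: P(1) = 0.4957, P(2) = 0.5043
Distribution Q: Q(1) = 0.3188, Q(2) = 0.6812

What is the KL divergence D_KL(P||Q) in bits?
0.0969 bits

D_KL(P||Q) = Σ P(x) log₂(P(x)/Q(x))

Computing term by term:
  P(1)·log₂(P(1)/Q(1)) = 0.4957·log₂(0.4957/0.3188) = 0.31567
  P(2)·log₂(P(2)/Q(2)) = 0.5043·log₂(0.5043/0.6812) = -0.21876

D_KL(P||Q) = 0.31567 - 0.21876 = 0.09691 ≈ 0.0969 bits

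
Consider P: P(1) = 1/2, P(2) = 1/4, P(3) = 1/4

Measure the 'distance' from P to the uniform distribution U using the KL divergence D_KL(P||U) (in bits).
0.0850 bits

U(i) = 1/3 for all i

D_KL(P||U) = Σ P(x) log₂(P(x) / (1/3))
           = Σ P(x) log₂(P(x)) + log₂(3)
           = log₂(3) - H(P)

H(P) = -Σ P(x) log₂(P(x)):
  -P(1)·log₂(P(1)) = -(1/2)·log₂(1/2) = 0.50000
  -P(2)·log₂(P(2)) = -(1/4)·log₂(1/4) = 0.50000
  -P(3)·log₂(P(3)) = -(1/4)·log₂(1/4) = 0.50000
H(P) = 0.50000 + 0.50000 + 0.50000 = 1.50000 bits

log₂(3) = 1.58496 bits

D_KL(P||U) = 1.58496 - 1.50000 = 0.08496 ≈ 0.0850 bits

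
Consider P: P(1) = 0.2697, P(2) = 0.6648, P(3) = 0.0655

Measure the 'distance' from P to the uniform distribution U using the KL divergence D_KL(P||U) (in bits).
0.4259 bits

U(i) = 1/3 for all i

D_KL(P||U) = Σ P(x) log₂(P(x) / (1/3))
           = Σ P(x) log₂(P(x)) + log₂(3)
           = log₂(3) - H(P)

H(P) = -Σ P(x) log₂(P(x)):
  -P(1)·log₂(P(1)) = -(0.2697)·log₂(0.2697) = 0.50989
  -P(2)·log₂(P(2)) = -(0.6648)·log₂(0.6648) = 0.39157
  -P(3)·log₂(P(3)) = -(0.0655)·log₂(0.0655) = 0.25757
H(P) = 0.50989 + 0.39157 + 0.25757 = 1.15903 bits

log₂(3) = 1.58496 bits

D_KL(P||U) = 1.58496 - 1.15903 = 0.42593 ≈ 0.4259 bits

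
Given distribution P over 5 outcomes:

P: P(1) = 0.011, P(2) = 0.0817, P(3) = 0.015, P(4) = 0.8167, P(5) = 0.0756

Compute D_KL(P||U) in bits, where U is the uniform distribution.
1.3440 bits

U(i) = 1/5 for all i

D_KL(P||U) = Σ P(x) log₂(P(x) / (1/5))
           = Σ P(x) log₂(P(x)) + log₂(5)
           = log₂(5) - H(P)

H(P) = -Σ P(x) log₂(P(x)):
  -P(1)·log₂(P(1)) = -(0.011)·log₂(0.011) = 0.07157
  -P(2)·log₂(P(2)) = -(0.0817)·log₂(0.0817) = 0.29522
  -P(3)·log₂(P(3)) = -(0.015)·log₂(0.015) = 0.09088
  -P(4)·log₂(P(4)) = -(0.8167)·log₂(0.8167) = 0.23858
  -P(5)·log₂(P(5)) = -(0.0756)·log₂(0.0756) = 0.28165
H(P) = 0.07157 + 0.29522 + 0.09088 + 0.23858 + 0.28165 = 0.97790 bits

log₂(5) = 2.32193 bits

D_KL(P||U) = 2.32193 - 0.97790 = 1.34403 ≈ 1.3440 bits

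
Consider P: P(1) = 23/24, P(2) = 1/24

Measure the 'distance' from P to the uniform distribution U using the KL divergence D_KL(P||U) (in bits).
0.7501 bits

U(i) = 1/2 for all i

D_KL(P||U) = Σ P(x) log₂(P(x) / (1/2))
           = Σ P(x) log₂(P(x)) + log₂(2)
           = log₂(2) - H(P)

H(P) = -Σ P(x) log₂(P(x)):
  -P(1)·log₂(P(1)) = -(23/24)·log₂(23/24) = 0.05884
  -P(2)·log₂(P(2)) = -(1/24)·log₂(1/24) = 0.19104
H(P) = 0.05884 + 0.19104 = 0.24988 bits

log₂(2) = 1.00000 bits

D_KL(P||U) = 1.00000 - 0.24988 = 0.75012 ≈ 0.7501 bits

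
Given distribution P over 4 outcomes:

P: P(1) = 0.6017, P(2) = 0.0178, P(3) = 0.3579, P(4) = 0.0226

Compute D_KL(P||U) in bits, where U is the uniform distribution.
0.8015 bits

U(i) = 1/4 for all i

D_KL(P||U) = Σ P(x) log₂(P(x) / (1/4))
           = Σ P(x) log₂(P(x)) + log₂(4)
           = log₂(4) - H(P)

H(P) = -Σ P(x) log₂(P(x)):
  -P(1)·log₂(P(1)) = -(0.6017)·log₂(0.6017) = 0.44098
  -P(2)·log₂(P(2)) = -(0.0178)·log₂(0.0178) = 0.10345
  -P(3)·log₂(P(3)) = -(0.3579)·log₂(0.3579) = 0.53054
  -P(4)·log₂(P(4)) = -(0.0226)·log₂(0.0226) = 0.12357
H(P) = 0.44098 + 0.10345 + 0.53054 + 0.12357 = 1.19854 bits

log₂(4) = 2.00000 bits

D_KL(P||U) = 2.00000 - 1.19854 = 0.80146 ≈ 0.8015 bits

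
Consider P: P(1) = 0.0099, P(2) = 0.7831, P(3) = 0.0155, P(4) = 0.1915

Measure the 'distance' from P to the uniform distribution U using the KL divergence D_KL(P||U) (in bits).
1.1080 bits

U(i) = 1/4 for all i

D_KL(P||U) = Σ P(x) log₂(P(x) / (1/4))
           = Σ P(x) log₂(P(x)) + log₂(4)
           = log₂(4) - H(P)

H(P) = -Σ P(x) log₂(P(x)):
  -P(1)·log₂(P(1)) = -(0.0099)·log₂(0.0099) = 0.06592
  -P(2)·log₂(P(2)) = -(0.7831)·log₂(0.7831) = 0.27622
  -P(3)·log₂(P(3)) = -(0.0155)·log₂(0.0155) = 0.09318
  -P(4)·log₂(P(4)) = -(0.1915)·log₂(0.1915) = 0.45665
H(P) = 0.06592 + 0.27622 + 0.09318 + 0.45665 = 0.89197 bits

log₂(4) = 2.00000 bits

D_KL(P||U) = 2.00000 - 0.89197 = 1.10803 ≈ 1.1080 bits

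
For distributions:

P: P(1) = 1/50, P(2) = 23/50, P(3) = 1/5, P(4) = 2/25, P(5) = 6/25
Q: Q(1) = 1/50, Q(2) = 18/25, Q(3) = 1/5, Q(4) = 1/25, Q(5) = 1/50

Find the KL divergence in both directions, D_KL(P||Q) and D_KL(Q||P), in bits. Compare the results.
D_KL(P||Q) = 0.6431 bits, D_KL(Q||P) = 0.3537 bits. D_KL(P||Q) is larger than D_KL(Q||P) by 0.2894 bits; the two directions differ.

D_KL(P||Q) = Σ P(x) log₂(P(x)/Q(x))

Computing term by term:
  P(1)·log₂(P(1)/Q(1)) = (1/50)·log₂((1/50)/(1/50)) = 0.00000
  P(2)·log₂(P(2)/Q(2)) = (23/50)·log₂((23/50)/(18/25)) = -0.29733
  P(3)·log₂(P(3)/Q(3)) = (1/5)·log₂((1/5)/(1/5)) = 0.00000
  P(4)·log₂(P(4)/Q(4)) = (2/25)·log₂((2/25)/(1/25)) = 0.08000
  P(5)·log₂(P(5)/Q(5)) = (6/25)·log₂((6/25)/(1/50)) = 0.86039

D_KL(P||Q) = 0.00000 - 0.29733 + 0.00000 + 0.08000 + 0.86039 = 0.64306 ≈ 0.6431 bits

D_KL(Q||P) = Σ Q(x) log₂(Q(x)/P(x))

Computing term by term:
  Q(1)·log₂(Q(1)/P(1)) = (1/50)·log₂((1/50)/(1/50)) = 0.00000
  Q(2)·log₂(Q(2)/P(2)) = (18/25)·log₂((18/25)/(23/50)) = 0.46538
  Q(3)·log₂(Q(3)/P(3)) = (1/5)·log₂((1/5)/(1/5)) = 0.00000
  Q(4)·log₂(Q(4)/P(4)) = (1/25)·log₂((1/25)/(2/25)) = -0.04000
  Q(5)·log₂(Q(5)/P(5)) = (1/50)·log₂((1/50)/(6/25)) = -0.07170

D_KL(Q||P) = 0.00000 + 0.46538 + 0.00000 - 0.04000 - 0.07170 = 0.35368 ≈ 0.3537 bits

These are NOT equal (difference: 0.2894 bits). KL divergence is asymmetric: D_KL(P||Q) ≠ D_KL(Q||P) in general.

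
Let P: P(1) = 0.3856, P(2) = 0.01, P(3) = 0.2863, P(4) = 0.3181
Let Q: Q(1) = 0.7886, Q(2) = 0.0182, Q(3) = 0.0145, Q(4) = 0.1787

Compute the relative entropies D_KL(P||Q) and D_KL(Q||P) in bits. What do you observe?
D_KL(P||Q) = 1.0901 bits, D_KL(Q||P) = 0.6186 bits. The two directions give different values (D_KL(P||Q) exceeds D_KL(Q||P) by 0.4715 bits): KL divergence is asymmetric.

D_KL(P||Q) = Σ P(x) log₂(P(x)/Q(x))

Computing term by term:
  P(1)·log₂(P(1)/Q(1)) = 0.3856·log₂(0.3856/0.7886) = -0.39801
  P(2)·log₂(P(2)/Q(2)) = 0.01·log₂(0.01/0.0182) = -0.00864
  P(3)·log₂(P(3)/Q(3)) = 0.2863·log₂(0.2863/0.0145) = 1.23206
  P(4)·log₂(P(4)/Q(4)) = 0.3181·log₂(0.3181/0.1787) = 0.26464

D_KL(P||Q) = -0.39801 - 0.00864 + 1.23206 + 0.26464 = 1.09005 ≈ 1.0901 bits

D_KL(Q||P) = Σ Q(x) log₂(Q(x)/P(x))

Computing term by term:
  Q(1)·log₂(Q(1)/P(1)) = 0.7886·log₂(0.7886/0.3856) = 0.81398
  Q(2)·log₂(Q(2)/P(2)) = 0.0182·log₂(0.0182/0.01) = 0.01572
  Q(3)·log₂(Q(3)/P(3)) = 0.0145·log₂(0.0145/0.2863) = -0.06240
  Q(4)·log₂(Q(4)/P(4)) = 0.1787·log₂(0.1787/0.3181) = -0.14867

D_KL(Q||P) = 0.81398 + 0.01572 - 0.06240 - 0.14867 = 0.61863 ≈ 0.6186 bits

These are NOT equal (difference: 0.4715 bits). KL divergence is asymmetric: D_KL(P||Q) ≠ D_KL(Q||P) in general.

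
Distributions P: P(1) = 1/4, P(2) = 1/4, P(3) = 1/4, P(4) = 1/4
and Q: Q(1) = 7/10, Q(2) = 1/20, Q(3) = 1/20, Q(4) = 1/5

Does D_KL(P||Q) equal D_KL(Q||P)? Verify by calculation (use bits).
D_KL(P||Q) = 0.8701 bits, D_KL(Q||P) = 0.7432 bits. No — D_KL(P||Q) ≠ D_KL(Q||P) for this pair.

D_KL(P||Q) = Σ P(x) log₂(P(x)/Q(x))

Computing term by term:
  P(1)·log₂(P(1)/Q(1)) = (1/4)·log₂((1/4)/(7/10)) = -0.37136
  P(2)·log₂(P(2)/Q(2)) = (1/4)·log₂((1/4)/(1/20)) = 0.58048
  P(3)·log₂(P(3)/Q(3)) = (1/4)·log₂((1/4)/(1/20)) = 0.58048
  P(4)·log₂(P(4)/Q(4)) = (1/4)·log₂((1/4)/(1/5)) = 0.08048

D_KL(P||Q) = -0.37136 + 0.58048 + 0.58048 + 0.08048 = 0.87008 ≈ 0.8701 bits

D_KL(Q||P) = Σ Q(x) log₂(Q(x)/P(x))

Computing term by term:
  Q(1)·log₂(Q(1)/P(1)) = (7/10)·log₂((7/10)/(1/4)) = 1.03980
  Q(2)·log₂(Q(2)/P(2)) = (1/20)·log₂((1/20)/(1/4)) = -0.11610
  Q(3)·log₂(Q(3)/P(3)) = (1/20)·log₂((1/20)/(1/4)) = -0.11610
  Q(4)·log₂(Q(4)/P(4)) = (1/5)·log₂((1/5)/(1/4)) = -0.06439

D_KL(Q||P) = 1.03980 - 0.11610 - 0.11610 - 0.06439 = 0.74321 ≈ 0.7432 bits

These are NOT equal (difference: 0.1269 bits). KL divergence is asymmetric: D_KL(P||Q) ≠ D_KL(Q||P) in general.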